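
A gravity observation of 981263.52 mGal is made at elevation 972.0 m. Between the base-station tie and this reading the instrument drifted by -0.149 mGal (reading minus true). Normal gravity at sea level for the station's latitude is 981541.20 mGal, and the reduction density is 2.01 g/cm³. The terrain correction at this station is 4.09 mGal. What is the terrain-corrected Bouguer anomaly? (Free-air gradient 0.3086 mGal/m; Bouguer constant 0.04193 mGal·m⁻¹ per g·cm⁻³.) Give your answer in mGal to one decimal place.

-55.4

Drift-corrected reading = 981263.52 − (-0.149) = 981263.669 mGal
Free-air correction = 0.3086 × 972.0 = 299.96 mGal
Free-air anomaly = 981263.669 − 981541.20 + (299.96) = 22.429 mGal
Bouguer slab correction = 0.04193 × 2.01 × 972.0 = 81.92 mGal
Simple Bouguer anomaly = 22.429 − (81.92) = -59.491 mGal
Complete Bouguer anomaly = -59.491 + 4.09 = -55.401 mGal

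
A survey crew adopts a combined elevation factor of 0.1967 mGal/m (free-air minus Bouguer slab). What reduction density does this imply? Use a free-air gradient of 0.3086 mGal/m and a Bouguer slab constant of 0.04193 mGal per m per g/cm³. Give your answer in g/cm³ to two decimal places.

0.1967 = 0.3086 − 0.04193 × ρ
ρ = (0.3086 − 0.1967) / 0.04193 = 2.67 g/cm³

2.67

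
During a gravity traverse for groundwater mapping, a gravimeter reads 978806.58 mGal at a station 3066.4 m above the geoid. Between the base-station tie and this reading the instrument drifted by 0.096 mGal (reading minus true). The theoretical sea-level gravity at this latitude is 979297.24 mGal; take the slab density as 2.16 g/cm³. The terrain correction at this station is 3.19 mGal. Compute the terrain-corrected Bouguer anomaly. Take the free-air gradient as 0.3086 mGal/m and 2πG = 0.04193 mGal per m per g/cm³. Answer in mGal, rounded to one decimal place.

Drift-corrected reading = 978806.58 − (0.096) = 978806.484 mGal
Free-air correction = 0.3086 × 3066.4 = 946.29 mGal
Free-air anomaly = 978806.484 − 979297.24 + (946.29) = 455.534 mGal
Bouguer slab correction = 0.04193 × 2.16 × 3066.4 = 277.72 mGal
Simple Bouguer anomaly = 455.534 − (277.72) = 177.814 mGal
Complete Bouguer anomaly = 177.814 + 3.19 = 181.004 mGal

181.0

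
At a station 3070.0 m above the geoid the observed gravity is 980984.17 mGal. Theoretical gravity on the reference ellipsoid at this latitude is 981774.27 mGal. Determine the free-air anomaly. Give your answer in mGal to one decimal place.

Free-air correction = 0.3086 × 3070.0 = 947.40 mGal
Free-air anomaly = 980984.17 − 981774.27 + (947.40) = 157.30 mGal

157.3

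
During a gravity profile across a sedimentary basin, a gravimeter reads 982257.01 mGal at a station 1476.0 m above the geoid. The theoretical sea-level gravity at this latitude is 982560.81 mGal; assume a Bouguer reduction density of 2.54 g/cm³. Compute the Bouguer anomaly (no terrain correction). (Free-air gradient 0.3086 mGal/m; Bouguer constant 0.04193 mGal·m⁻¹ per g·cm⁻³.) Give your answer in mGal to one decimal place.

-5.5

Free-air correction = 0.3086 × 1476.0 = 455.49 mGal
Free-air anomaly = 982257.01 − 982560.81 + (455.49) = 151.69 mGal
Bouguer slab correction = 0.04193 × 2.54 × 1476.0 = 157.20 mGal
Simple Bouguer anomaly = 151.69 − (157.20) = -5.51 mGal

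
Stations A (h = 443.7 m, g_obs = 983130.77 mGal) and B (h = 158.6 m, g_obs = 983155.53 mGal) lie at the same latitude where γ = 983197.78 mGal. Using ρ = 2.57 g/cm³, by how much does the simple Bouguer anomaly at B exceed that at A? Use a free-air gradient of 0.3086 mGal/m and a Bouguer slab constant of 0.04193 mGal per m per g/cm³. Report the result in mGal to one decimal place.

Δg_SB(A) = 983130.77 − 983197.78 + 0.3086×443.7 − 0.04193×2.57×443.7 = 22.10 mGal
Δg_SB(B) = 983155.53 − 983197.78 + 0.3086×158.6 − 0.04193×2.57×158.6 = -10.40 mGal
Difference = -10.40 − (22.10) = -32.50 mGal

-32.5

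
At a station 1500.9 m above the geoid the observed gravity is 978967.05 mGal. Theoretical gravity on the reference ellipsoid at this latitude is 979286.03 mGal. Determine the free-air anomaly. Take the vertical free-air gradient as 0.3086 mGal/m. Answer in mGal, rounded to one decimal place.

144.2

Free-air correction = 0.3086 × 1500.9 = 463.18 mGal
Free-air anomaly = 978967.05 − 979286.03 + (463.18) = 144.20 mGal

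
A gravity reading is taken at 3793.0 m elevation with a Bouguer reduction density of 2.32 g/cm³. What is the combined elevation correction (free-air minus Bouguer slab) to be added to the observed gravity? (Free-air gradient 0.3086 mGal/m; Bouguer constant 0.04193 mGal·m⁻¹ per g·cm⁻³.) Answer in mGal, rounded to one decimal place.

Combined gradient = 0.3086 − 0.04193 × 2.32 = 0.2113224 mGal/m
Combined elevation correction = 0.2113224 × 3793.0 = 801.5 mGal

801.5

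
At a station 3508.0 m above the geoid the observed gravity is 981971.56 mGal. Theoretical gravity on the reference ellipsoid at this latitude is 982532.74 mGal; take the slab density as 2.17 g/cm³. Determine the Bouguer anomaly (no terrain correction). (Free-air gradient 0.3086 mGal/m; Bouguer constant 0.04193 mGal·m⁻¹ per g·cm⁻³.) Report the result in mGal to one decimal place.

Free-air correction = 0.3086 × 3508.0 = 1082.57 mGal
Free-air anomaly = 981971.56 − 982532.74 + (1082.57) = 521.39 mGal
Bouguer slab correction = 0.04193 × 2.17 × 3508.0 = 319.19 mGal
Simple Bouguer anomaly = 521.39 − (319.19) = 202.20 mGal

202.2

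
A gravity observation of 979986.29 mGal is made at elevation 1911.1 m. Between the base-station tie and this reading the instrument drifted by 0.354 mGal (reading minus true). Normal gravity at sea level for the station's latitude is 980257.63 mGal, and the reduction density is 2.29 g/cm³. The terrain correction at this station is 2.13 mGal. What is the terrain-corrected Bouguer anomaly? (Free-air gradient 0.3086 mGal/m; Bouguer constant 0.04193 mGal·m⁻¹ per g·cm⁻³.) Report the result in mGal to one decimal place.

Drift-corrected reading = 979986.29 − (0.354) = 979985.936 mGal
Free-air correction = 0.3086 × 1911.1 = 589.77 mGal
Free-air anomaly = 979985.936 − 980257.63 + (589.77) = 318.076 mGal
Bouguer slab correction = 0.04193 × 2.29 × 1911.1 = 183.50 mGal
Simple Bouguer anomaly = 318.076 − (183.50) = 134.576 mGal
Complete Bouguer anomaly = 134.576 + 2.13 = 136.706 mGal

136.7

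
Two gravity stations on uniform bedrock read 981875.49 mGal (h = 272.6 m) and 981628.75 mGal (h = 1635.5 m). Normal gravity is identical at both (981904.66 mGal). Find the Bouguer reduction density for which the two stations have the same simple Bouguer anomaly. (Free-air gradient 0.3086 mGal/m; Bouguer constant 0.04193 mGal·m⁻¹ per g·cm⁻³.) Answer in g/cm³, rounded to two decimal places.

Δg_obs = 981628.75 − 981875.49 = -246.74 mGal over Δh = 1635.5 − 272.6 = 1362.9 m
Equal Bouguer anomalies ⇒ Δg_obs + (0.3086 − 0.04193ρ)·Δh = 0
0.3086 − 0.04193ρ = −Δg_obs/Δh = 0.18104
ρ = (0.3086 − 0.18104) / 0.04193 = 3.04 g/cm³

3.04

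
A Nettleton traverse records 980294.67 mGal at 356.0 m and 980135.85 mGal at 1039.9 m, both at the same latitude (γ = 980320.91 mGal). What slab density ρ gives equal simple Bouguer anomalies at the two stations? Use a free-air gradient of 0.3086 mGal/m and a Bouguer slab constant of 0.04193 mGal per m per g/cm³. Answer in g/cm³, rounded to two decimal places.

Δg_obs = 980135.85 − 980294.67 = -158.82 mGal over Δh = 1039.9 − 356.0 = 683.9 m
Equal Bouguer anomalies ⇒ Δg_obs + (0.3086 − 0.04193ρ)·Δh = 0
0.3086 − 0.04193ρ = −Δg_obs/Δh = 0.23223
ρ = (0.3086 − 0.23223) / 0.04193 = 1.82 g/cm³

1.82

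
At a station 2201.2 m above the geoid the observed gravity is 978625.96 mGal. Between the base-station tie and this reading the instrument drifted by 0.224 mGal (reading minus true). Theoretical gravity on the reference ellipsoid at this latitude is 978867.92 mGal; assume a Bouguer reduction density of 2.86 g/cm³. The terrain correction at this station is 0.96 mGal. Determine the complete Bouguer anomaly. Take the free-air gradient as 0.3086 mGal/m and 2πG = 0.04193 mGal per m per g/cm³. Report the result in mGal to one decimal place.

174.1

Drift-corrected reading = 978625.96 − (0.224) = 978625.736 mGal
Free-air correction = 0.3086 × 2201.2 = 679.29 mGal
Free-air anomaly = 978625.736 − 978867.92 + (679.29) = 437.106 mGal
Bouguer slab correction = 0.04193 × 2.86 × 2201.2 = 263.97 mGal
Simple Bouguer anomaly = 437.106 − (263.97) = 173.136 mGal
Complete Bouguer anomaly = 173.136 + 0.96 = 174.096 mGal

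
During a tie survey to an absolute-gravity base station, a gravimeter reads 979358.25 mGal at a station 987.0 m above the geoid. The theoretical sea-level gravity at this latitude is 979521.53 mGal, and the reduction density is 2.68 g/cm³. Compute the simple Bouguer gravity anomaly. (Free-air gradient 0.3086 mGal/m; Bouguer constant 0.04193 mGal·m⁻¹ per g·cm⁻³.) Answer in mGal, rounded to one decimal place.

30.4

Free-air correction = 0.3086 × 987.0 = 304.59 mGal
Free-air anomaly = 979358.25 − 979521.53 + (304.59) = 141.31 mGal
Bouguer slab correction = 0.04193 × 2.68 × 987.0 = 110.91 mGal
Simple Bouguer anomaly = 141.31 − (110.91) = 30.40 mGal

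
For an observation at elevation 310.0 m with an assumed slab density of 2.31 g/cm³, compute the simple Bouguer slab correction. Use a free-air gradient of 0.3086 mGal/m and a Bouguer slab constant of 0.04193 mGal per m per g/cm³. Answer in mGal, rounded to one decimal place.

30.0

Bouguer slab correction = 0.04193 × 2.31 × 310.0 = 30.0 mGal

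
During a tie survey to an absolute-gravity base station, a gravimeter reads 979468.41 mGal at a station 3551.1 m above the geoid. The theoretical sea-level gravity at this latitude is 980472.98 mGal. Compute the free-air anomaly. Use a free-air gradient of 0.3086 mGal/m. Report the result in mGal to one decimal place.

Free-air correction = 0.3086 × 3551.1 = 1095.87 mGal
Free-air anomaly = 979468.41 − 980472.98 + (1095.87) = 91.30 mGal

91.3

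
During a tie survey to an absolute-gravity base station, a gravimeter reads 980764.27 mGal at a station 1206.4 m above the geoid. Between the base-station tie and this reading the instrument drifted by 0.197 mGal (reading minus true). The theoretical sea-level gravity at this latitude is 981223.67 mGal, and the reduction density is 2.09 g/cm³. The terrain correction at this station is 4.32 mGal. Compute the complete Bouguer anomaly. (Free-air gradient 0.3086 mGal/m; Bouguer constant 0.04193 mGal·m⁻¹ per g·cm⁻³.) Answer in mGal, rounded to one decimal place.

Drift-corrected reading = 980764.27 − (0.197) = 980764.073 mGal
Free-air correction = 0.3086 × 1206.4 = 372.30 mGal
Free-air anomaly = 980764.073 − 981223.67 + (372.30) = -87.297 mGal
Bouguer slab correction = 0.04193 × 2.09 × 1206.4 = 105.72 mGal
Simple Bouguer anomaly = -87.297 − (105.72) = -193.017 mGal
Complete Bouguer anomaly = -193.017 + 4.32 = -188.697 mGal

-188.7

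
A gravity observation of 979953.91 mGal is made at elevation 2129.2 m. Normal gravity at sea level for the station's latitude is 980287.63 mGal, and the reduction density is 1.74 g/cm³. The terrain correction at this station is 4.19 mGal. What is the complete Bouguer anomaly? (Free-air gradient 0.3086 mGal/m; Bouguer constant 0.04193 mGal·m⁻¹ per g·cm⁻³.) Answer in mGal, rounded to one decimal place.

Free-air correction = 0.3086 × 2129.2 = 657.07 mGal
Free-air anomaly = 979953.91 − 980287.63 + (657.07) = 323.35 mGal
Bouguer slab correction = 0.04193 × 1.74 × 2129.2 = 155.34 mGal
Simple Bouguer anomaly = 323.35 − (155.34) = 168.01 mGal
Complete Bouguer anomaly = 168.01 + 4.19 = 172.20 mGal

172.2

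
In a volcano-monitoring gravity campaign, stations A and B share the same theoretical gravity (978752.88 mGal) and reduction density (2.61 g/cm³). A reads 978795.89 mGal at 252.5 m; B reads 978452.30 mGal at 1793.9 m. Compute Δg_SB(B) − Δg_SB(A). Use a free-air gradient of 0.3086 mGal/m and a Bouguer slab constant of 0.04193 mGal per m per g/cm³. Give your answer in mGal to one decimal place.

Δg_SB(A) = 978795.89 − 978752.88 + 0.3086×252.5 − 0.04193×2.61×252.5 = 93.30 mGal
Δg_SB(B) = 978452.30 − 978752.88 + 0.3086×1793.9 − 0.04193×2.61×1793.9 = 56.70 mGal
Difference = 56.70 − (93.30) = -36.60 mGal

-36.6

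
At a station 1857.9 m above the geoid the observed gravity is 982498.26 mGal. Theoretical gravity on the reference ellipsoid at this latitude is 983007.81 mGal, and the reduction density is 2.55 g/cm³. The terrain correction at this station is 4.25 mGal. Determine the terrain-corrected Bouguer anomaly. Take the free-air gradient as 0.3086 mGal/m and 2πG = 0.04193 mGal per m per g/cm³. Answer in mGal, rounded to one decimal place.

Free-air correction = 0.3086 × 1857.9 = 573.35 mGal
Free-air anomaly = 982498.26 − 983007.81 + (573.35) = 63.80 mGal
Bouguer slab correction = 0.04193 × 2.55 × 1857.9 = 198.65 mGal
Simple Bouguer anomaly = 63.80 − (198.65) = -134.85 mGal
Complete Bouguer anomaly = -134.85 + 4.25 = -130.60 mGal

-130.6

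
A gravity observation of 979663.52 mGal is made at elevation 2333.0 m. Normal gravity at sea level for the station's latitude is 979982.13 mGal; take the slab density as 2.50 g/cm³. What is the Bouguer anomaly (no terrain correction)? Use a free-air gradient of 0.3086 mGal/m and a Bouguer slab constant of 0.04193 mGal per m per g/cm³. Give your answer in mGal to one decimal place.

Free-air correction = 0.3086 × 2333.0 = 719.96 mGal
Free-air anomaly = 979663.52 − 979982.13 + (719.96) = 401.35 mGal
Bouguer slab correction = 0.04193 × 2.50 × 2333.0 = 244.56 mGal
Simple Bouguer anomaly = 401.35 − (244.56) = 156.79 mGal

156.8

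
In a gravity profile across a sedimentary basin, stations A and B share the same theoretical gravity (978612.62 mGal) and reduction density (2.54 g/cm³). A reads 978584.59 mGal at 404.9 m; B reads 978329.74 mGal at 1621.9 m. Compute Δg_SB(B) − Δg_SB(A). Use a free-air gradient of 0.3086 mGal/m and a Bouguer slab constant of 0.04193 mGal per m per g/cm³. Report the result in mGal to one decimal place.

-8.9

Δg_SB(A) = 978584.59 − 978612.62 + 0.3086×404.9 − 0.04193×2.54×404.9 = 53.80 mGal
Δg_SB(B) = 978329.74 − 978612.62 + 0.3086×1621.9 − 0.04193×2.54×1621.9 = 44.90 mGal
Difference = 44.90 − (53.80) = -8.90 mGal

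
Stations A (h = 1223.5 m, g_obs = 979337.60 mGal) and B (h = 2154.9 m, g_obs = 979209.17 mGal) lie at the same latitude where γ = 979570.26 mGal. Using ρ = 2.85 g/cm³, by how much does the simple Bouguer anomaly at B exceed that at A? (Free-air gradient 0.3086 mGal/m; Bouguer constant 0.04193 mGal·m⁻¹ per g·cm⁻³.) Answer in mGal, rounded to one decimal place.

Δg_SB(A) = 979337.60 − 979570.26 + 0.3086×1223.5 − 0.04193×2.85×1223.5 = -1.30 mGal
Δg_SB(B) = 979209.17 − 979570.26 + 0.3086×2154.9 − 0.04193×2.85×2154.9 = 46.40 mGal
Difference = 46.40 − (-1.30) = 47.70 mGal

47.7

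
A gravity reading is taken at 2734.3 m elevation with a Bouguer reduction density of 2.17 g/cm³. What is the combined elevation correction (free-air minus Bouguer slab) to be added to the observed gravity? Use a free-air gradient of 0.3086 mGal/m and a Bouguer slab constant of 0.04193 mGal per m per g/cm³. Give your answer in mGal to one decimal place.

595.0

Combined gradient = 0.3086 − 0.04193 × 2.17 = 0.2176119 mGal/m
Combined elevation correction = 0.2176119 × 2734.3 = 595.0 mGal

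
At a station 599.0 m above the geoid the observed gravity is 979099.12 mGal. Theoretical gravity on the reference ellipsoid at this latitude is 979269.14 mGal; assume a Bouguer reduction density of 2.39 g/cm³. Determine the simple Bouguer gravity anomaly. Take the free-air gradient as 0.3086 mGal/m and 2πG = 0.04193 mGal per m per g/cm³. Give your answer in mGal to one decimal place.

Free-air correction = 0.3086 × 599.0 = 184.85 mGal
Free-air anomaly = 979099.12 − 979269.14 + (184.85) = 14.83 mGal
Bouguer slab correction = 0.04193 × 2.39 × 599.0 = 60.03 mGal
Simple Bouguer anomaly = 14.83 − (60.03) = -45.20 mGal

-45.2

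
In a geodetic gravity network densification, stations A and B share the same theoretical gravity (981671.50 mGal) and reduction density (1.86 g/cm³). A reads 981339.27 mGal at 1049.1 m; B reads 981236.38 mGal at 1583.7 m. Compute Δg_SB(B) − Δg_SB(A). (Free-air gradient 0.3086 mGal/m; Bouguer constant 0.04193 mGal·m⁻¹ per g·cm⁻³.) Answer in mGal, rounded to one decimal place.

Δg_SB(A) = 981339.27 − 981671.50 + 0.3086×1049.1 − 0.04193×1.86×1049.1 = -90.30 mGal
Δg_SB(B) = 981236.38 − 981671.50 + 0.3086×1583.7 − 0.04193×1.86×1583.7 = -69.90 mGal
Difference = -69.90 − (-90.30) = 20.40 mGal

20.4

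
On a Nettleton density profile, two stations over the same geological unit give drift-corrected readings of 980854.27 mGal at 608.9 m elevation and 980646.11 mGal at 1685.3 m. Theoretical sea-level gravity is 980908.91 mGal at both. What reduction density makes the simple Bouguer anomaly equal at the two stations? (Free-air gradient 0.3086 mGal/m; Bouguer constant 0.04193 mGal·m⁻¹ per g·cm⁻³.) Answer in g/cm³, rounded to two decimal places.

2.75

Δg_obs = 980646.11 − 980854.27 = -208.16 mGal over Δh = 1685.3 − 608.9 = 1076.4 m
Equal Bouguer anomalies ⇒ Δg_obs + (0.3086 − 0.04193ρ)·Δh = 0
0.3086 − 0.04193ρ = −Δg_obs/Δh = 0.19339
ρ = (0.3086 − 0.19339) / 0.04193 = 2.75 g/cm³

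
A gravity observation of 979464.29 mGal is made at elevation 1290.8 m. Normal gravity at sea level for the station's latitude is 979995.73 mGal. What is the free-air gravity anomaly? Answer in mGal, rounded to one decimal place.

-133.1

Free-air correction = 0.3086 × 1290.8 = 398.34 mGal
Free-air anomaly = 979464.29 − 979995.73 + (398.34) = -133.10 mGal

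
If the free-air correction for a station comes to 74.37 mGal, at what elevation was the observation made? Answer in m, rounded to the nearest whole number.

241

h = 74.37 / 0.3086 = 240.99 m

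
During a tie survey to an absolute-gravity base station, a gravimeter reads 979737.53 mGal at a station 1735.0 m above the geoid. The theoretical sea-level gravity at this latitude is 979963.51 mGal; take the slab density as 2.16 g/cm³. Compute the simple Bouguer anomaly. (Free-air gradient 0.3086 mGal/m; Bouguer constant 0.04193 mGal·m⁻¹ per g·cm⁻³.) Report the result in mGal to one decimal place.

152.3

Free-air correction = 0.3086 × 1735.0 = 535.42 mGal
Free-air anomaly = 979737.53 − 979963.51 + (535.42) = 309.44 mGal
Bouguer slab correction = 0.04193 × 2.16 × 1735.0 = 157.14 mGal
Simple Bouguer anomaly = 309.44 − (157.14) = 152.30 mGal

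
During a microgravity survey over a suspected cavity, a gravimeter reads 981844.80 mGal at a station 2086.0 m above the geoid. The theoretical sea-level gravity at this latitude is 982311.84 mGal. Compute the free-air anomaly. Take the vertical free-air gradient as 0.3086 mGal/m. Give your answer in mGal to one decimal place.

Free-air correction = 0.3086 × 2086.0 = 643.74 mGal
Free-air anomaly = 981844.80 − 982311.84 + (643.74) = 176.70 mGal

176.7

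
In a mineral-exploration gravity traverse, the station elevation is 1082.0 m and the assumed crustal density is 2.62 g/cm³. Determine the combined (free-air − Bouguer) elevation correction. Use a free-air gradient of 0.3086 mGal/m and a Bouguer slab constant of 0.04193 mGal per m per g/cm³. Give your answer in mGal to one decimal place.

Combined gradient = 0.3086 − 0.04193 × 2.62 = 0.1987434 mGal/m
Combined elevation correction = 0.1987434 × 1082.0 = 215.0 mGal

215.0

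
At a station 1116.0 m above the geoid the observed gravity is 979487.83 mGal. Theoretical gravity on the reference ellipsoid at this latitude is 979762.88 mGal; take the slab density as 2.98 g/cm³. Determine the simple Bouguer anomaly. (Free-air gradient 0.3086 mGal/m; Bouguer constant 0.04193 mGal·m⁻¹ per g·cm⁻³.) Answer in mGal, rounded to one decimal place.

-70.1

Free-air correction = 0.3086 × 1116.0 = 344.40 mGal
Free-air anomaly = 979487.83 − 979762.88 + (344.40) = 69.35 mGal
Bouguer slab correction = 0.04193 × 2.98 × 1116.0 = 139.45 mGal
Simple Bouguer anomaly = 69.35 − (139.45) = -70.10 mGal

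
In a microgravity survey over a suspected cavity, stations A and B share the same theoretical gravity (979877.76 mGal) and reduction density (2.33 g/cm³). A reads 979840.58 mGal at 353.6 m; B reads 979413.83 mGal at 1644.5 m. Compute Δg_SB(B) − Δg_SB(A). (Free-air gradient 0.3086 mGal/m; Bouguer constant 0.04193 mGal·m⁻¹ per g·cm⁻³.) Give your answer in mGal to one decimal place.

-154.5

Δg_SB(A) = 979840.58 − 979877.76 + 0.3086×353.6 − 0.04193×2.33×353.6 = 37.40 mGal
Δg_SB(B) = 979413.83 − 979877.76 + 0.3086×1644.5 − 0.04193×2.33×1644.5 = -117.10 mGal
Difference = -117.10 − (37.40) = -154.50 mGal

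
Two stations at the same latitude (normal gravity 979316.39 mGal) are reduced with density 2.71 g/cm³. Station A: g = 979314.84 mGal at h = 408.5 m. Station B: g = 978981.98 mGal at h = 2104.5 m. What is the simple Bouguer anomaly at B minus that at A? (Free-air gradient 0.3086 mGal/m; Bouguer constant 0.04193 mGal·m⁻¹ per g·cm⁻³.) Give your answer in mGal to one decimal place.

Δg_SB(A) = 979314.84 − 979316.39 + 0.3086×408.5 − 0.04193×2.71×408.5 = 78.10 mGal
Δg_SB(B) = 978981.98 − 979316.39 + 0.3086×2104.5 − 0.04193×2.71×2104.5 = 75.90 mGal
Difference = 75.90 − (78.10) = -2.20 mGal

-2.2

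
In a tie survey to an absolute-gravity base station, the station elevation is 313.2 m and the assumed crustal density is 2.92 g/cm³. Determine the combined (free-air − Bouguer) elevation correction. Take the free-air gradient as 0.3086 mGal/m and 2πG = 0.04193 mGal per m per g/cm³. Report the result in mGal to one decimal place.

Combined gradient = 0.3086 − 0.04193 × 2.92 = 0.1861644 mGal/m
Combined elevation correction = 0.1861644 × 313.2 = 58.3 mGal

58.3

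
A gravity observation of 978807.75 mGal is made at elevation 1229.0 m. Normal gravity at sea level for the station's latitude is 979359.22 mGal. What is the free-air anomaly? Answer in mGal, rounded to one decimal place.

Free-air correction = 0.3086 × 1229.0 = 379.27 mGal
Free-air anomaly = 978807.75 − 979359.22 + (379.27) = -172.20 mGal

-172.2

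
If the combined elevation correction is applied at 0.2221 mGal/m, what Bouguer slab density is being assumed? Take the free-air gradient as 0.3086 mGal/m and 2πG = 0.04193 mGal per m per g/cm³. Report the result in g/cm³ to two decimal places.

0.2221 = 0.3086 − 0.04193 × ρ
ρ = (0.3086 − 0.2221) / 0.04193 = 2.06 g/cm³

2.06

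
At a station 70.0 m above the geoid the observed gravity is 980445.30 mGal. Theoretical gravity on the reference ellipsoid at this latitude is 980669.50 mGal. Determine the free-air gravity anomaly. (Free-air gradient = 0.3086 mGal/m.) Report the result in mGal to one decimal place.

Free-air correction = 0.3086 × 70.0 = 21.60 mGal
Free-air anomaly = 980445.30 − 980669.50 + (21.60) = -202.60 mGal

-202.6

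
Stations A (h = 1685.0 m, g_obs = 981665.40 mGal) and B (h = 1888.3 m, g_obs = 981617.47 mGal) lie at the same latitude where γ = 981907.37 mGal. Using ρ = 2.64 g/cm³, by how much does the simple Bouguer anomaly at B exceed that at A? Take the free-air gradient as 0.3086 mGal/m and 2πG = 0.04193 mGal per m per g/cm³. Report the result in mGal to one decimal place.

-7.7

Δg_SB(A) = 981665.40 − 981907.37 + 0.3086×1685.0 − 0.04193×2.64×1685.0 = 91.50 mGal
Δg_SB(B) = 981617.47 − 981907.37 + 0.3086×1888.3 − 0.04193×2.64×1888.3 = 83.80 mGal
Difference = 83.80 − (91.50) = -7.70 mGal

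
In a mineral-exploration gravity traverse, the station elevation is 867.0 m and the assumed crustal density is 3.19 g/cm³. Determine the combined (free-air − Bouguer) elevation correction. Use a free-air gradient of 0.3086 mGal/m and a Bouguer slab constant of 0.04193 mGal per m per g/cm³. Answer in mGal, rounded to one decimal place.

151.6

Combined gradient = 0.3086 − 0.04193 × 3.19 = 0.1748433 mGal/m
Combined elevation correction = 0.1748433 × 867.0 = 151.6 mGal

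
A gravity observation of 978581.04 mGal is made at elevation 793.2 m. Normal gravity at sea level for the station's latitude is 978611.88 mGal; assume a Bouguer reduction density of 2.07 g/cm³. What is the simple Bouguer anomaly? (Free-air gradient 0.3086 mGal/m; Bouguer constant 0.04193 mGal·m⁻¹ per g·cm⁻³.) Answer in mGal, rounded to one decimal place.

Free-air correction = 0.3086 × 793.2 = 244.78 mGal
Free-air anomaly = 978581.04 − 978611.88 + (244.78) = 213.94 mGal
Bouguer slab correction = 0.04193 × 2.07 × 793.2 = 68.85 mGal
Simple Bouguer anomaly = 213.94 − (68.85) = 145.09 mGal

145.1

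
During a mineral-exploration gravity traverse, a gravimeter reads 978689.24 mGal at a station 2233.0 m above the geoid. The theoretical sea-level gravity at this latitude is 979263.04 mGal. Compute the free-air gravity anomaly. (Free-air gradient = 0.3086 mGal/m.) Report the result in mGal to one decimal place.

115.3

Free-air correction = 0.3086 × 2233.0 = 689.10 mGal
Free-air anomaly = 978689.24 − 979263.04 + (689.10) = 115.30 mGal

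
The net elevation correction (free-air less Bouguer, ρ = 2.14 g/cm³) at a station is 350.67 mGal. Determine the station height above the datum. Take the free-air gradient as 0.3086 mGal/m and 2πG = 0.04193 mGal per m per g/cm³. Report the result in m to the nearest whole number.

1602

Combined gradient = 0.3086 − 0.04193 × 2.14 = 0.2188698 mGal/m
h = 350.67 / 0.2188698 = 1602.19 m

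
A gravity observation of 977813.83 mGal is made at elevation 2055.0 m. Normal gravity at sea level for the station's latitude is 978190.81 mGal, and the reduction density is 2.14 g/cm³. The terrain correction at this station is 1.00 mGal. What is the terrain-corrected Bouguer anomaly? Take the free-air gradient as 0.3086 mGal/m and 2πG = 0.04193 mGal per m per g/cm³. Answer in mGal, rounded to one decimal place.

Free-air correction = 0.3086 × 2055.0 = 634.17 mGal
Free-air anomaly = 977813.83 − 978190.81 + (634.17) = 257.19 mGal
Bouguer slab correction = 0.04193 × 2.14 × 2055.0 = 184.40 mGal
Simple Bouguer anomaly = 257.19 − (184.40) = 72.79 mGal
Complete Bouguer anomaly = 72.79 + 1.00 = 73.79 mGal

73.8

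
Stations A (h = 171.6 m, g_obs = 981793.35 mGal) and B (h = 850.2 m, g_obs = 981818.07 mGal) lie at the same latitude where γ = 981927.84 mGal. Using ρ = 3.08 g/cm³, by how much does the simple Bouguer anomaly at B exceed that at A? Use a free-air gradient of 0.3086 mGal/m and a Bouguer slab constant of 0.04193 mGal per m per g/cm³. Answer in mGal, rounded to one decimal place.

Δg_SB(A) = 981793.35 − 981927.84 + 0.3086×171.6 − 0.04193×3.08×171.6 = -103.70 mGal
Δg_SB(B) = 981818.07 − 981927.84 + 0.3086×850.2 − 0.04193×3.08×850.2 = 42.80 mGal
Difference = 42.80 − (-103.70) = 146.50 mGal

146.5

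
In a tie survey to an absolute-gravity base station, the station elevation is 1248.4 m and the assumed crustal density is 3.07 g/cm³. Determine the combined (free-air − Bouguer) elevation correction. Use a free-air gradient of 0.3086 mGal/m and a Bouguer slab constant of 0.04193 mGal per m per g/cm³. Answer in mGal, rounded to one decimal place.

224.6

Combined gradient = 0.3086 − 0.04193 × 3.07 = 0.1798749 mGal/m
Combined elevation correction = 0.1798749 × 1248.4 = 224.6 mGal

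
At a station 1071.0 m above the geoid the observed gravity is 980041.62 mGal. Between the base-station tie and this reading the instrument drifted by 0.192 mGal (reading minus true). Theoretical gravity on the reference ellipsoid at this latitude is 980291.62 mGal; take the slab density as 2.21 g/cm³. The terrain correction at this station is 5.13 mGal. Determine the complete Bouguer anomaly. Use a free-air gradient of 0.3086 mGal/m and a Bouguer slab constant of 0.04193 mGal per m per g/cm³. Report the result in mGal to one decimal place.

Drift-corrected reading = 980041.62 − (0.192) = 980041.428 mGal
Free-air correction = 0.3086 × 1071.0 = 330.51 mGal
Free-air anomaly = 980041.428 − 980291.62 + (330.51) = 80.318 mGal
Bouguer slab correction = 0.04193 × 2.21 × 1071.0 = 99.24 mGal
Simple Bouguer anomaly = 80.318 − (99.24) = -18.922 mGal
Complete Bouguer anomaly = -18.922 + 5.13 = -13.792 mGal

-13.8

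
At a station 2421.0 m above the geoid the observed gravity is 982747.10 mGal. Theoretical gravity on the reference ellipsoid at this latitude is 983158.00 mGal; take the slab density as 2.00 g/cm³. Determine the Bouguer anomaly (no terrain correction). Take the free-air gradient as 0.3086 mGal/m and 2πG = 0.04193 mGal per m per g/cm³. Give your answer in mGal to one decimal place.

133.2

Free-air correction = 0.3086 × 2421.0 = 747.12 mGal
Free-air anomaly = 982747.10 − 983158.00 + (747.12) = 336.22 mGal
Bouguer slab correction = 0.04193 × 2.00 × 2421.0 = 203.03 mGal
Simple Bouguer anomaly = 336.22 − (203.03) = 133.19 mGal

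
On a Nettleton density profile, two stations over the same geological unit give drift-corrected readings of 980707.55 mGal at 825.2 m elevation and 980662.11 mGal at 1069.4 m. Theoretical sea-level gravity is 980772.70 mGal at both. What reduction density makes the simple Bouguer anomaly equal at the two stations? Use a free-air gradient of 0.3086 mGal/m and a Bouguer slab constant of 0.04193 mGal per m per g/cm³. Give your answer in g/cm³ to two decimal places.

Δg_obs = 980662.11 − 980707.55 = -45.44 mGal over Δh = 1069.4 − 825.2 = 244.2 m
Equal Bouguer anomalies ⇒ Δg_obs + (0.3086 − 0.04193ρ)·Δh = 0
0.3086 − 0.04193ρ = −Δg_obs/Δh = 0.18608
ρ = (0.3086 − 0.18608) / 0.04193 = 2.92 g/cm³

2.92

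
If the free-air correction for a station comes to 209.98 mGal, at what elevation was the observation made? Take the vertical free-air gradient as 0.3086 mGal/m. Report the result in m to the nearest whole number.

h = 209.98 / 0.3086 = 680.43 m

680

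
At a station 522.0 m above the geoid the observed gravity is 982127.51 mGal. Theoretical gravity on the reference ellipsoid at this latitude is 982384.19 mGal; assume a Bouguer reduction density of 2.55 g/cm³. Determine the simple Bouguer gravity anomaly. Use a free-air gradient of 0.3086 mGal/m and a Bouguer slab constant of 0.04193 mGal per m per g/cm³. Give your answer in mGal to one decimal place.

Free-air correction = 0.3086 × 522.0 = 161.09 mGal
Free-air anomaly = 982127.51 − 982384.19 + (161.09) = -95.59 mGal
Bouguer slab correction = 0.04193 × 2.55 × 522.0 = 55.81 mGal
Simple Bouguer anomaly = -95.59 − (55.81) = -151.40 mGal

-151.4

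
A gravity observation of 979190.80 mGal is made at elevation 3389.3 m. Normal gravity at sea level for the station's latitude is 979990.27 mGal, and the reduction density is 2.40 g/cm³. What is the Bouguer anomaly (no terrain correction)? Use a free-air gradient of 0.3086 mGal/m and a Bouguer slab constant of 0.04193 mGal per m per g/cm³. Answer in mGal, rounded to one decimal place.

Free-air correction = 0.3086 × 3389.3 = 1045.94 mGal
Free-air anomaly = 979190.80 − 979990.27 + (1045.94) = 246.47 mGal
Bouguer slab correction = 0.04193 × 2.40 × 3389.3 = 341.07 mGal
Simple Bouguer anomaly = 246.47 − (341.07) = -94.60 mGal

-94.6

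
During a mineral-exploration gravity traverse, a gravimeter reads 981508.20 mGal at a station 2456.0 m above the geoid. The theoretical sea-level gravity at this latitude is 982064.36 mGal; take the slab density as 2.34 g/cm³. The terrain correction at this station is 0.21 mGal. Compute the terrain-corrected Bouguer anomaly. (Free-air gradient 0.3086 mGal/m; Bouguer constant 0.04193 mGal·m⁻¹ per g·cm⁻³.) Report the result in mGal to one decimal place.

Free-air correction = 0.3086 × 2456.0 = 757.92 mGal
Free-air anomaly = 981508.20 − 982064.36 + (757.92) = 201.76 mGal
Bouguer slab correction = 0.04193 × 2.34 × 2456.0 = 240.97 mGal
Simple Bouguer anomaly = 201.76 − (240.97) = -39.21 mGal
Complete Bouguer anomaly = -39.21 + 0.21 = -39.00 mGal

-39.0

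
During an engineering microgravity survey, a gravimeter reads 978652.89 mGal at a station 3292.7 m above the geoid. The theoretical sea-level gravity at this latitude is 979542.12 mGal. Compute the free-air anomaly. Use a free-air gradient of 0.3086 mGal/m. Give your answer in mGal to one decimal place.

Free-air correction = 0.3086 × 3292.7 = 1016.13 mGal
Free-air anomaly = 978652.89 − 979542.12 + (1016.13) = 126.90 mGal

126.9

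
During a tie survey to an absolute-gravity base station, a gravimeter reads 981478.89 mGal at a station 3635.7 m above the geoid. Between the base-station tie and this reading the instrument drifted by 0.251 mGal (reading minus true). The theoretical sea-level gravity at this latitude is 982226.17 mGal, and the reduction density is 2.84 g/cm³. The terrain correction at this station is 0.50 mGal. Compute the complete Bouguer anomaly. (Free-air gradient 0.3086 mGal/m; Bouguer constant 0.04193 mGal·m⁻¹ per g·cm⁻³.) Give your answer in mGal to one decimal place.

Drift-corrected reading = 981478.89 − (0.251) = 981478.639 mGal
Free-air correction = 0.3086 × 3635.7 = 1121.98 mGal
Free-air anomaly = 981478.639 − 982226.17 + (1121.98) = 374.449 mGal
Bouguer slab correction = 0.04193 × 2.84 × 3635.7 = 432.94 mGal
Simple Bouguer anomaly = 374.449 − (432.94) = -58.491 mGal
Complete Bouguer anomaly = -58.491 + 0.50 = -57.991 mGal

-58.0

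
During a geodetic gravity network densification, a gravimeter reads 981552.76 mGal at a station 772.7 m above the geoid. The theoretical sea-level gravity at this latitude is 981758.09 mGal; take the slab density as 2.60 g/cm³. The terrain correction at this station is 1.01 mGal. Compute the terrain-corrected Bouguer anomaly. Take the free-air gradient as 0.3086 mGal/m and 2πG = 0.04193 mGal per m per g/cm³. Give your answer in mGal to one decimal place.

Free-air correction = 0.3086 × 772.7 = 238.46 mGal
Free-air anomaly = 981552.76 − 981758.09 + (238.46) = 33.13 mGal
Bouguer slab correction = 0.04193 × 2.60 × 772.7 = 84.24 mGal
Simple Bouguer anomaly = 33.13 − (84.24) = -51.11 mGal
Complete Bouguer anomaly = -51.11 + 1.01 = -50.10 mGal

-50.1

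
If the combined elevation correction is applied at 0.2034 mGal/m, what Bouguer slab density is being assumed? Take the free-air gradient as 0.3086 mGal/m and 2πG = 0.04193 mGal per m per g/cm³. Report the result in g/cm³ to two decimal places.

2.51

0.2034 = 0.3086 − 0.04193 × ρ
ρ = (0.3086 − 0.2034) / 0.04193 = 2.51 g/cm³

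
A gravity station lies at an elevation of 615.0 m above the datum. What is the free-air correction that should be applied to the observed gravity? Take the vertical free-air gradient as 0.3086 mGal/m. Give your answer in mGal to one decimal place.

Free-air correction = 0.3086 × 615.0 = 189.8 mGal

189.8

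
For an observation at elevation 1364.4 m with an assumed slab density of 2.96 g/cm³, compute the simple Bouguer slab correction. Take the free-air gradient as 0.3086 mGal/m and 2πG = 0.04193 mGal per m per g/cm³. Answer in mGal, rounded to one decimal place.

Bouguer slab correction = 0.04193 × 2.96 × 1364.4 = 169.3 mGal

169.3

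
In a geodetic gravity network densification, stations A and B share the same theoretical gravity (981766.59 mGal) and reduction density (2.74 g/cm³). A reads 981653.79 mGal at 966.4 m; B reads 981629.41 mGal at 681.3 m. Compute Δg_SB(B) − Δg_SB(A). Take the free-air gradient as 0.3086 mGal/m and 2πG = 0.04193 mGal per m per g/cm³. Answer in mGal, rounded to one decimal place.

-79.6

Δg_SB(A) = 981653.79 − 981766.59 + 0.3086×966.4 − 0.04193×2.74×966.4 = 74.40 mGal
Δg_SB(B) = 981629.41 − 981766.59 + 0.3086×681.3 − 0.04193×2.74×681.3 = -5.20 mGal
Difference = -5.20 − (74.40) = -79.60 mGal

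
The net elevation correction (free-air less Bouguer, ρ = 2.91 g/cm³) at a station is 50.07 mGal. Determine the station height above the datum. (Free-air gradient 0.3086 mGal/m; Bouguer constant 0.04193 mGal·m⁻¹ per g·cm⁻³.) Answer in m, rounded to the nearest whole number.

268

Combined gradient = 0.3086 − 0.04193 × 2.91 = 0.1865837 mGal/m
h = 50.07 / 0.1865837 = 268.35 m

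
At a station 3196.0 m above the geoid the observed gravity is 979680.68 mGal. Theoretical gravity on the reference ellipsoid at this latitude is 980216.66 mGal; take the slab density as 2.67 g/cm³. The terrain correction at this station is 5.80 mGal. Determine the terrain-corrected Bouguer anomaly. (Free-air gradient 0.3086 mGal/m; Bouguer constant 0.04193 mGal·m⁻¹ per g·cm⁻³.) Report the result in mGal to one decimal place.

Free-air correction = 0.3086 × 3196.0 = 986.29 mGal
Free-air anomaly = 979680.68 − 980216.66 + (986.29) = 450.31 mGal
Bouguer slab correction = 0.04193 × 2.67 × 3196.0 = 357.80 mGal
Simple Bouguer anomaly = 450.31 − (357.80) = 92.51 mGal
Complete Bouguer anomaly = 92.51 + 5.80 = 98.31 mGal

98.3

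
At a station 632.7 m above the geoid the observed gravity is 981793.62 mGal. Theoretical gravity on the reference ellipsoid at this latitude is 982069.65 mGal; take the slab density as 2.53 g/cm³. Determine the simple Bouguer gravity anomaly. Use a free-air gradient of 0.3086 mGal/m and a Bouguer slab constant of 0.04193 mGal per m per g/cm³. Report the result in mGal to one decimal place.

Free-air correction = 0.3086 × 632.7 = 195.25 mGal
Free-air anomaly = 981793.62 − 982069.65 + (195.25) = -80.78 mGal
Bouguer slab correction = 0.04193 × 2.53 × 632.7 = 67.12 mGal
Simple Bouguer anomaly = -80.78 − (67.12) = -147.90 mGal

-147.9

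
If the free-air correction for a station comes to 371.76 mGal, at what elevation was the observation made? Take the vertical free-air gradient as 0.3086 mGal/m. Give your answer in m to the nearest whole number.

1205

h = 371.76 / 0.3086 = 1204.67 m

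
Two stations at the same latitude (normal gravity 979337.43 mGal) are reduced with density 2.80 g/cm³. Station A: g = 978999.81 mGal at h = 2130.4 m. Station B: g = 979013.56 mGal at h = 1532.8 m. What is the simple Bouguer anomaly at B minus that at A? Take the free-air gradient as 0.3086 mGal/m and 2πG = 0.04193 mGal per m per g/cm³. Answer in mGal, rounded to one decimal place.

-100.5

Δg_SB(A) = 978999.81 − 979337.43 + 0.3086×2130.4 − 0.04193×2.80×2130.4 = 69.70 mGal
Δg_SB(B) = 979013.56 − 979337.43 + 0.3086×1532.8 − 0.04193×2.80×1532.8 = -30.80 mGal
Difference = -30.80 − (69.70) = -100.50 mGal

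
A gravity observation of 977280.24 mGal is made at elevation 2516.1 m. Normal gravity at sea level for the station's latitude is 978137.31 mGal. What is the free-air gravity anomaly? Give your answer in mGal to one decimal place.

Free-air correction = 0.3086 × 2516.1 = 776.47 mGal
Free-air anomaly = 977280.24 − 978137.31 + (776.47) = -80.60 mGal

-80.6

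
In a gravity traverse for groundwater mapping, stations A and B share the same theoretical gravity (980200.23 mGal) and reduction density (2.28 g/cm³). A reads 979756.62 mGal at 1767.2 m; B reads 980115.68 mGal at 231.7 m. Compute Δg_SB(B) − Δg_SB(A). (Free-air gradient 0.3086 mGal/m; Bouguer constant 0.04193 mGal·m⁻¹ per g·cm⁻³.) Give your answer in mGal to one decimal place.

32.0

Δg_SB(A) = 979756.62 − 980200.23 + 0.3086×1767.2 − 0.04193×2.28×1767.2 = -67.20 mGal
Δg_SB(B) = 980115.68 − 980200.23 + 0.3086×231.7 − 0.04193×2.28×231.7 = -35.20 mGal
Difference = -35.20 − (-67.20) = 32.00 mGal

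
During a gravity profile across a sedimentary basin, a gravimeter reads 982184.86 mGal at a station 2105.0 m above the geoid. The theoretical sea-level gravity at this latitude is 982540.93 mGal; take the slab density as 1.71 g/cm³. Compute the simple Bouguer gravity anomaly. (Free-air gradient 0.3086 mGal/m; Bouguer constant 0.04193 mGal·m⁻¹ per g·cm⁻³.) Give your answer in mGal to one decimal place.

142.6

Free-air correction = 0.3086 × 2105.0 = 649.60 mGal
Free-air anomaly = 982184.86 − 982540.93 + (649.60) = 293.53 mGal
Bouguer slab correction = 0.04193 × 1.71 × 2105.0 = 150.93 mGal
Simple Bouguer anomaly = 293.53 − (150.93) = 142.60 mGal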